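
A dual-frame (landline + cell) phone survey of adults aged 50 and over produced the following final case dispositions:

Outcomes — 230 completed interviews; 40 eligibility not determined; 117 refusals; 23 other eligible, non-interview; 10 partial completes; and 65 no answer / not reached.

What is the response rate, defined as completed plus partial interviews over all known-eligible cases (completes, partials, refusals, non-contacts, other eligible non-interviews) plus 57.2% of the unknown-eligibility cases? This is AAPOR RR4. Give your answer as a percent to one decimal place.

Num → 230 + 10 = 240
Eligible (known) → 230 + 10 + 117 + 65 + 23 = 445
e × U → 0.5720 × 40 = 22.88
Denominator → 445 + 22.88 = 467.88
RR4 = 240 / 467.88 = 0.5130

51.3%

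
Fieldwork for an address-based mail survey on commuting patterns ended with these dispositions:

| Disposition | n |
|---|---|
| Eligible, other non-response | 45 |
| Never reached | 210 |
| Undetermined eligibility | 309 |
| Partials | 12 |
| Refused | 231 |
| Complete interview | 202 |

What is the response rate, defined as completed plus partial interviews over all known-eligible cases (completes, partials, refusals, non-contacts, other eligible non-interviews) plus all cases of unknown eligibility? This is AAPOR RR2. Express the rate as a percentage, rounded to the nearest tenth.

Top = 202 + 12 = 214
Denominator = 202 + 12 + 231 + 210 + 45 + 309 = 1009
RR2 = 214 / 1009 = 0.2121

21.2%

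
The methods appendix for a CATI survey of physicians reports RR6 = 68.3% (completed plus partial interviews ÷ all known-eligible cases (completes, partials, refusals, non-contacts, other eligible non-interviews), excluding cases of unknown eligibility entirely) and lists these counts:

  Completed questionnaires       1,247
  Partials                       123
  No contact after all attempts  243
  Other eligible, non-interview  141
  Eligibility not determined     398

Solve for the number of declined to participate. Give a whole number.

Numerator: 1247 + 123 = 1370
RR6 = 1370 / D = 0.683
D = 1370 / 0.683 = 2005.9
Rest of base = 1754
declined to participate = 2005.9 − 1754 ≈ 252

252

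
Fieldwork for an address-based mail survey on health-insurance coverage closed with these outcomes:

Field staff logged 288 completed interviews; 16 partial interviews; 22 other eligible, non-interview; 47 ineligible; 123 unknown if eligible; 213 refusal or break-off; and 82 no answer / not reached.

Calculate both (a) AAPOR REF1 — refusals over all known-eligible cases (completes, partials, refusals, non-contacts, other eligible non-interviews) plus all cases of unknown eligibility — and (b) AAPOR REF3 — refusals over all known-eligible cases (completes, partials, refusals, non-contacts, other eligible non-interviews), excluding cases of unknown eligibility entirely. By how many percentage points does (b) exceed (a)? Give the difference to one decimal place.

5.7

Numerator: 213
Denominator: 288 + 16 + 213 + 82 + 22 + 123 = 744
REF1 = 213 / 744 = 0.2863
Denominator: 288 + 16 + 213 + 82 + 22 = 621
REF3 = 213 / 621 = 0.3430
Difference = 34.30 − 28.63 = 5.67 percentage points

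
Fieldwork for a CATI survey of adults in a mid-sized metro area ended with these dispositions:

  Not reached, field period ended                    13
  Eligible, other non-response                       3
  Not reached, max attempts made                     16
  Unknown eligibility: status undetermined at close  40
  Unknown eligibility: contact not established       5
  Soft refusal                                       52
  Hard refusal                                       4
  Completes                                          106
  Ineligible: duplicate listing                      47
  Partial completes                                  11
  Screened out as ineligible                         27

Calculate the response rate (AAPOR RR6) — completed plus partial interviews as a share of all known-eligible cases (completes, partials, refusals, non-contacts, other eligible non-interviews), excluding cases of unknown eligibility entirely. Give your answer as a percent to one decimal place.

57.1%

Refusals = 4 + 52 = 56
Non-contacts = 13 + 16 = 29
Eligibility not determined = 5 + 40 = 45
Not eligible = 27 + 47 = 74
Numerator → 106 + 11 = 117
Base → 106 + 11 + 56 + 29 + 3 = 205
RR6 = 117 / 205 = 0.5707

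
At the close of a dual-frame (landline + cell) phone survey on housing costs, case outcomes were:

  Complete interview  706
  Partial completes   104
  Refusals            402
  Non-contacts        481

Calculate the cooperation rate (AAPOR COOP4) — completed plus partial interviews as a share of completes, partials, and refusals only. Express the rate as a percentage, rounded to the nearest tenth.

66.8%

Numerator → 706 + 104 = 810
Base → 706 + 104 + 402 = 1212
COOP4 = 810 / 1212 = 0.6683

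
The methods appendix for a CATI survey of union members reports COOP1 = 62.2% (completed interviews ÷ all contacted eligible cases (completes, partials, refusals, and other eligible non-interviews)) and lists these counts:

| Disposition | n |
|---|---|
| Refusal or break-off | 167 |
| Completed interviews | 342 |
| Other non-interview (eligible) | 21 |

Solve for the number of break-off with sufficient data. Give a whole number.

20

COOP1 = 342 / D = 0.622
D = 342 / 0.622 = 549.8
Rest of base = 530
break-off with sufficient data = 549.8 − 530 ≈ 20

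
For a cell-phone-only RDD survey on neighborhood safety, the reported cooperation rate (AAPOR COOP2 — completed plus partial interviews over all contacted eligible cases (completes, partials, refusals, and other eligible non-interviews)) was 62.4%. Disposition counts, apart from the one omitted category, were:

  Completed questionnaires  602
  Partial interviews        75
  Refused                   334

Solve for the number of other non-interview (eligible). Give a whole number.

74

Num: 602 + 75 = 677
COOP2 = 677 / D = 0.624
D = 677 / 0.624 = 1084.9
Rest of base = 1011
other non-interview (eligible) = 1084.9 − 1011 ≈ 74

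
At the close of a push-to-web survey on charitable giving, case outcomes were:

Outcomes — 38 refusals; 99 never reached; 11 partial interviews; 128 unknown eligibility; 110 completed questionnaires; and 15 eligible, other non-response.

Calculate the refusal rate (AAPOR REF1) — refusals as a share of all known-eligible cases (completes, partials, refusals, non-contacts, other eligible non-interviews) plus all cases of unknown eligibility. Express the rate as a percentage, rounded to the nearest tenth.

Numerator → 38
Base → 110 + 11 + 38 + 99 + 15 + 128 = 401
REF1 = 38 / 401 = 0.0948

9.5%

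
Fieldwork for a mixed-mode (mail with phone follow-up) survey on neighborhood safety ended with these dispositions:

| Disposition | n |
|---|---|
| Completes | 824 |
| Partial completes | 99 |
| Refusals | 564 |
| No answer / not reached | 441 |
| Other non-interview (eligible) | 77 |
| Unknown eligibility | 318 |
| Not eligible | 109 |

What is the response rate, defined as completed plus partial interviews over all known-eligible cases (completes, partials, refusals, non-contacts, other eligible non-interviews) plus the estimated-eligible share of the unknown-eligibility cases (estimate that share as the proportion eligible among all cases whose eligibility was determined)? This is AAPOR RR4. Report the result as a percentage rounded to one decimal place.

Num → 824 + 99 = 923
Known eligible → 824 + 99 + 564 + 441 + 77 = 2005
e = 2005 / (2005 + 109) = 2005 / 2114 = 0.9484
e × U → 0.9484 × 318 = 301.59
Denominator → 2005 + 301.59 = 2306.59
RR4 = 923 / 2306.59 = 0.4002

40.0%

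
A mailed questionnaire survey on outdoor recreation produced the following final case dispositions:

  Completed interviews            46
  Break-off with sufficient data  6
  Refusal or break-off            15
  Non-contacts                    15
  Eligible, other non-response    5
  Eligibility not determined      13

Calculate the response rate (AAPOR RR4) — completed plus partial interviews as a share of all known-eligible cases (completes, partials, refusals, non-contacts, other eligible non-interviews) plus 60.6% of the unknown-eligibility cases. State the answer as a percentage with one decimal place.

Num: 46 + 6 = 52
Determined eligible: 46 + 6 + 15 + 15 + 5 = 87
Estimated eligible among unknowns: 0.6060 × 13 = 7.88
Base: 87 + 7.88 = 94.88
RR4 = 52 / 94.88 = 0.5481

54.8%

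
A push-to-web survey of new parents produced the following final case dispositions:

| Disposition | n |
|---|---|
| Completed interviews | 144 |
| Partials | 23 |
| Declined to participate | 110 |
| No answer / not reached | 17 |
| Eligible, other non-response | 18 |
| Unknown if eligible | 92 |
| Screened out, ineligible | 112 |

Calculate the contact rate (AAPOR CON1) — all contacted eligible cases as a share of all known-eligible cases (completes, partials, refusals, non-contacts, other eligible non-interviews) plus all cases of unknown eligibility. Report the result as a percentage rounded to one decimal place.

Num → 144 + 23 + 110 + 18 = 295
Base → 144 + 23 + 110 + 17 + 18 + 92 = 404
CON1 = 295 / 404 = 0.7302

73.0%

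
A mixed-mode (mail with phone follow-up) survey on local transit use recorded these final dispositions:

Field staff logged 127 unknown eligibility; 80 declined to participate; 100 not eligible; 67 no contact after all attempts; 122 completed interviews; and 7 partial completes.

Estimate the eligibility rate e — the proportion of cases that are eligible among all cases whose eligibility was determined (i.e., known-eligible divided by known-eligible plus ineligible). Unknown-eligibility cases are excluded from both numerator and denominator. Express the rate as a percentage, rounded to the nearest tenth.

73.4%

Determined eligible: 122 + 7 + 80 + 67 = 276
e = 276 / (276 + 100) = 276 / 376 = 0.7340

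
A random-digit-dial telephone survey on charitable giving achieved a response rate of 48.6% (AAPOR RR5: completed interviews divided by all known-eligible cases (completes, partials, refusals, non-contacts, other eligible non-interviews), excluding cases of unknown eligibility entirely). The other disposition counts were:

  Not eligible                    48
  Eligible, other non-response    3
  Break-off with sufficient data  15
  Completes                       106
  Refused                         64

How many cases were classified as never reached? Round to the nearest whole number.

RR5 = 106 / D = 0.486
D = 106 / 0.486 = 218.1
Rest of base = 188
never reached = 218.1 − 188 ≈ 30

30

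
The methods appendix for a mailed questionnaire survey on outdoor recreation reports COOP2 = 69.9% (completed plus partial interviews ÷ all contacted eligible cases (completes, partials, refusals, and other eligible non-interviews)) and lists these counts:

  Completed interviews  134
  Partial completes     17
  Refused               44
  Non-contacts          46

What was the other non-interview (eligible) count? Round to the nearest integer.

21

Num: 134 + 17 = 151
COOP2 = 151 / D = 0.699
D = 151 / 0.699 = 216.0
Remaining denominator categories sum to 195
other non-interview (eligible) = 216.0 − 195 ≈ 21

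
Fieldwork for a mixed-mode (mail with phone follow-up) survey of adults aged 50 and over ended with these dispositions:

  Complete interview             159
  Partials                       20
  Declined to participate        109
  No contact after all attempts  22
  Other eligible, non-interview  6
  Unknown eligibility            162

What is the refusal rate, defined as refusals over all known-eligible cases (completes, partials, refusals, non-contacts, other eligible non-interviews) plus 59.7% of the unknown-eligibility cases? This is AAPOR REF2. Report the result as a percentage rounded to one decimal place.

26.4%

Numerator → 109
Eligible (known) → 159 + 20 + 109 + 22 + 6 = 316
Eligible share of unknowns → 0.5970 × 162 = 96.71
Base → 316 + 96.71 = 412.71
REF2 = 109 / 412.71 = 0.2641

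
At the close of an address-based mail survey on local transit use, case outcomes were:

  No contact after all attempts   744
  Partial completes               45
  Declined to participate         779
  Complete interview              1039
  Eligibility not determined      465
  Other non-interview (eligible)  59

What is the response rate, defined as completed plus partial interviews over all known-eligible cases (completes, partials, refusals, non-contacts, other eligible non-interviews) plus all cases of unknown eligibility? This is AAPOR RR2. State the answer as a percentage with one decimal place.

34.6%

Num → 1039 + 45 = 1084
Base → 1039 + 45 + 779 + 744 + 59 + 465 = 3131
RR2 = 1084 / 3131 = 0.3462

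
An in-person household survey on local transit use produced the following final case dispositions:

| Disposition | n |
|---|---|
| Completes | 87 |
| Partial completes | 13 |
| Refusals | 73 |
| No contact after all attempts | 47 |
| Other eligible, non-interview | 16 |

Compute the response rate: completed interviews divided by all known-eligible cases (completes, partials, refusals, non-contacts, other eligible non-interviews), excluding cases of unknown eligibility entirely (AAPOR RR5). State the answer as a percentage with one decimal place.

36.9%

Num: 87
Denom: 87 + 13 + 73 + 47 + 16 = 236
RR5 = 87 / 236 = 0.3686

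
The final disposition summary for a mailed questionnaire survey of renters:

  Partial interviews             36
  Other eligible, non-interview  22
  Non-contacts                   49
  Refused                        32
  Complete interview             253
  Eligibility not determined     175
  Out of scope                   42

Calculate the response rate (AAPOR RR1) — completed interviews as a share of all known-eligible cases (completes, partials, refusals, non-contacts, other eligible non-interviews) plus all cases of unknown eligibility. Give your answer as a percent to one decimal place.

Numerator: 253
Denominator: 253 + 36 + 32 + 49 + 22 + 175 = 567
RR1 = 253 / 567 = 0.4462

44.6%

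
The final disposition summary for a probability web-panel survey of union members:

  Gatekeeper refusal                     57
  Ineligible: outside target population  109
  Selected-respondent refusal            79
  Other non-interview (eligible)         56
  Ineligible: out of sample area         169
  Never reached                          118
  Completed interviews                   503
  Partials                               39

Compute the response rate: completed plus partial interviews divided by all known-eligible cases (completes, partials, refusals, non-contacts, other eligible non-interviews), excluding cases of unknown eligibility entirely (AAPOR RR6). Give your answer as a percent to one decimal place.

63.6%

Refusals = 57 + 79 = 136
Ineligible = 109 + 169 = 278
Numerator: 503 + 39 = 542
Denom: 503 + 39 + 136 + 118 + 56 = 852
RR6 = 542 / 852 = 0.6362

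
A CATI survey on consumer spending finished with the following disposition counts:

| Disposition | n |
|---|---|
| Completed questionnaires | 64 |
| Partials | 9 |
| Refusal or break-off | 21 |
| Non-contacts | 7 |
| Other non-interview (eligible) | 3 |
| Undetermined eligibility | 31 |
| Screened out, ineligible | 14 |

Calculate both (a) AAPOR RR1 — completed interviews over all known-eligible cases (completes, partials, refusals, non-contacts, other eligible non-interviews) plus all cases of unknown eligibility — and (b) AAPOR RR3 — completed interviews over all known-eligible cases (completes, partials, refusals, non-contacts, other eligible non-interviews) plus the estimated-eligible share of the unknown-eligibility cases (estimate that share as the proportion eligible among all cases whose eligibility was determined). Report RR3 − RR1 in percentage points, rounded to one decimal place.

1.3

Num → 64
Denominator → 64 + 9 + 21 + 7 + 3 + 31 = 135
RR1 = 64 / 135 = 0.4741
Determined eligible → 64 + 9 + 21 + 7 + 3 = 104
e = 104 / (104 + 14) = 104 / 118 = 0.8814
Estimated eligible among unknowns → 0.8814 × 31 = 27.32
Denominator → 104 + 27.32 = 131.32
RR3 = 64 / 131.32 = 0.4874
Difference = 48.74 − 47.41 = 1.33 percentage points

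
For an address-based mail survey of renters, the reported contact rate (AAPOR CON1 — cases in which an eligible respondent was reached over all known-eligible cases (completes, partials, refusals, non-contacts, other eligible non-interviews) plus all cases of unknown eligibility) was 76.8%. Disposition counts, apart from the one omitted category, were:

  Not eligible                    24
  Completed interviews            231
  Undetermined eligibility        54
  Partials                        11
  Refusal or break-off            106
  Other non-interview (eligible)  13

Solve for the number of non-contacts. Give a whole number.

55

Top → 231 + 11 + 106 + 13 = 361
CON1 = 361 / D = 0.768
D = 361 / 0.768 = 470.1
Other denominator terms total 415
non-contacts = 470.1 − 415 ≈ 55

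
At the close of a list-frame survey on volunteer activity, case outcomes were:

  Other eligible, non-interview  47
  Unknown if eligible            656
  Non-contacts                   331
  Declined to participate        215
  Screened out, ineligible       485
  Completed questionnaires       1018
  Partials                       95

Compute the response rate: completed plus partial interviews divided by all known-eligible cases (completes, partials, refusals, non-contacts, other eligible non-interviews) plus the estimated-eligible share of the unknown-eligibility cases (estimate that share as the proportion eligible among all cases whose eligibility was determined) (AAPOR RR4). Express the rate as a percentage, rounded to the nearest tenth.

50.2%

Top → 1018 + 95 = 1113
Eligible (known) → 1018 + 95 + 215 + 331 + 47 = 1706
e = 1706 / (1706 + 485) = 1706 / 2191 = 0.7786
e × U → 0.7786 × 656 = 510.76
Denominator → 1706 + 510.76 = 2216.76
RR4 = 1113 / 2216.76 = 0.5021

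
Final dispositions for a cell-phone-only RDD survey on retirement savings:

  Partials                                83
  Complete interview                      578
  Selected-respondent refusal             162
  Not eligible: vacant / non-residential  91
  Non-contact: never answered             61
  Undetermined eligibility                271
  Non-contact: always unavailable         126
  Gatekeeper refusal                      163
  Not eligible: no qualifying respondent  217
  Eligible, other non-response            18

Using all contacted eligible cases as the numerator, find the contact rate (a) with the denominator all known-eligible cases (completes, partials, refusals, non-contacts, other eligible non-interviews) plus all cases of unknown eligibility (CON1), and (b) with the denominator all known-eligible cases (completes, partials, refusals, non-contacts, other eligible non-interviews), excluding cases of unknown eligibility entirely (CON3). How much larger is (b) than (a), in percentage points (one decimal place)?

15.6

Refusals = 163 + 162 = 325
No contact after all attempts = 61 + 126 = 187
Out of scope = 217 + 91 = 308
Numerator: 578 + 83 + 325 + 18 = 1004
Denom: 578 + 83 + 325 + 187 + 18 + 271 = 1462
CON1 = 1004 / 1462 = 0.6867
Denom: 578 + 83 + 325 + 187 + 18 = 1191
CON3 = 1004 / 1191 = 0.8430
Difference = 84.30 − 68.67 = 15.63 percentage points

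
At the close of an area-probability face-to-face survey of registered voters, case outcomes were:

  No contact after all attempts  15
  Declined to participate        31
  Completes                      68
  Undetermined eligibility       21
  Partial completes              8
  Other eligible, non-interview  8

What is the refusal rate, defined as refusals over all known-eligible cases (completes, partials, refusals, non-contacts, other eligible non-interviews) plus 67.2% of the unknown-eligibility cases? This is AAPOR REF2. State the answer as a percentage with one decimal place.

Top = 31
Eligible (known) = 68 + 8 + 31 + 15 + 8 = 130
e × U = 0.6720 × 21 = 14.11
Base = 130 + 14.11 = 144.11
REF2 = 31 / 144.11 = 0.2151

21.5%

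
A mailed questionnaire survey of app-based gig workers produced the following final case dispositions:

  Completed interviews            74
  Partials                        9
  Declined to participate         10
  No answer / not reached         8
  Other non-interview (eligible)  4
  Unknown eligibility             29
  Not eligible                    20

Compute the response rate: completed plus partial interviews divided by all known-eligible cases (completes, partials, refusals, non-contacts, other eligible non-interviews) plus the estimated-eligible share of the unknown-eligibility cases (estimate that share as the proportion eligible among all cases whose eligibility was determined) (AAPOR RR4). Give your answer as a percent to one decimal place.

Num: 74 + 9 = 83
Eligible (known): 74 + 9 + 10 + 8 + 4 = 105
e = 105 / (105 + 20) = 105 / 125 = 0.8400
e × U: 0.8400 × 29 = 24.36
Base: 105 + 24.36 = 129.36
RR4 = 83 / 129.36 = 0.6416

64.2%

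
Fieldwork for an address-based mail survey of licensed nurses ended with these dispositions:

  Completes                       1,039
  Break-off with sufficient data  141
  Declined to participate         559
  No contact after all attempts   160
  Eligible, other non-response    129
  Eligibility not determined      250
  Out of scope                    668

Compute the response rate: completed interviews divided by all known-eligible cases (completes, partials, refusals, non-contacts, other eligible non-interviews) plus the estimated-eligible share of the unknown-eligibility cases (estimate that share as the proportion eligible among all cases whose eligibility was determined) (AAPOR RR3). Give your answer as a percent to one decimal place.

46.9%

Numerator: 1039
Known eligible: 1039 + 141 + 559 + 160 + 129 = 2028
e = 2028 / (2028 + 668) = 2028 / 2696 = 0.7522
Estimated eligible among unknowns: 0.7522 × 250 = 188.05
Denom: 2028 + 188.05 = 2216.05
RR3 = 1039 / 2216.05 = 0.4689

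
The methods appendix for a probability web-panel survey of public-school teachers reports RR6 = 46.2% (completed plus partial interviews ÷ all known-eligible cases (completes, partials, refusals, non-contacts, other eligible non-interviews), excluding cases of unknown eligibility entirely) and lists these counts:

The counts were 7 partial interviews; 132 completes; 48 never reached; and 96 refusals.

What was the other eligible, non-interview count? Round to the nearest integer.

Numerator: 132 + 7 = 139
RR6 = 139 / D = 0.462
D = 139 / 0.462 = 300.9
Rest of base = 283
other eligible, non-interview = 300.9 − 283 ≈ 18

18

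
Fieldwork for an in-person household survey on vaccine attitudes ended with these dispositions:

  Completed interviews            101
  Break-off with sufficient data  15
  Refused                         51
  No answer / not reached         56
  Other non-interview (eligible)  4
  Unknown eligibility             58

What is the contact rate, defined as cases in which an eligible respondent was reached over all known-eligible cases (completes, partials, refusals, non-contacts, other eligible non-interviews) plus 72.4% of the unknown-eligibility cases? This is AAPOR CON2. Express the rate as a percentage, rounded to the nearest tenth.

Num = 101 + 15 + 51 + 4 = 171
Determined eligible = 101 + 15 + 51 + 56 + 4 = 227
Eligible share of unknowns = 0.7240 × 58 = 41.99
Base = 227 + 41.99 = 268.99
CON2 = 171 / 268.99 = 0.6357

63.6%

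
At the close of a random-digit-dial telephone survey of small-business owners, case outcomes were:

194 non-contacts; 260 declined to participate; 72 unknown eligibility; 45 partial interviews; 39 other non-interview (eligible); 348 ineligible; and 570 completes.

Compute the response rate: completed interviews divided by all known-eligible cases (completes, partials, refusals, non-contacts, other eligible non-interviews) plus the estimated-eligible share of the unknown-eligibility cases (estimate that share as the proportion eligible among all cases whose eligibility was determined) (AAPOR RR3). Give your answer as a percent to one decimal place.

Top → 570
Determined eligible → 570 + 45 + 260 + 194 + 39 = 1108
e = 1108 / (1108 + 348) = 1108 / 1456 = 0.7610
e × U → 0.7610 × 72 = 54.79
Base → 1108 + 54.79 = 1162.79
RR3 = 570 / 1162.79 = 0.4902

49.0%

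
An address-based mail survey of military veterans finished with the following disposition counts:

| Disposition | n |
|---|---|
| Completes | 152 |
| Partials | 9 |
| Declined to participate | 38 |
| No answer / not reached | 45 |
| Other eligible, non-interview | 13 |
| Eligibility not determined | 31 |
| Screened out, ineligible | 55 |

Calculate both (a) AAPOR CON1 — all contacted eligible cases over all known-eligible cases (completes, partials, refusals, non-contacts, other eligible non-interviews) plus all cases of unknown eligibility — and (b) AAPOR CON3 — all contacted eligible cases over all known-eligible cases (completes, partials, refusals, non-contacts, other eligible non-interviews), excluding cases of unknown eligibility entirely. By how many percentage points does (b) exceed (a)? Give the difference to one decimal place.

8.9

Numerator → 152 + 9 + 38 + 13 = 212
Base → 152 + 9 + 38 + 45 + 13 + 31 = 288
CON1 = 212 / 288 = 0.7361
Base → 152 + 9 + 38 + 45 + 13 = 257
CON3 = 212 / 257 = 0.8249
Difference = 82.49 − 73.61 = 8.88 percentage points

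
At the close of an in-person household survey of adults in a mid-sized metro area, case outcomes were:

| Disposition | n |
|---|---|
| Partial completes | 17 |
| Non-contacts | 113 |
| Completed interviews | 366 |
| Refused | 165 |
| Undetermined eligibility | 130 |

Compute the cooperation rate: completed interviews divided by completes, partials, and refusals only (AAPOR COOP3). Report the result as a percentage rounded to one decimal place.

Num = 366
Denom = 366 + 17 + 165 = 548
COOP3 = 366 / 548 = 0.6679

66.8%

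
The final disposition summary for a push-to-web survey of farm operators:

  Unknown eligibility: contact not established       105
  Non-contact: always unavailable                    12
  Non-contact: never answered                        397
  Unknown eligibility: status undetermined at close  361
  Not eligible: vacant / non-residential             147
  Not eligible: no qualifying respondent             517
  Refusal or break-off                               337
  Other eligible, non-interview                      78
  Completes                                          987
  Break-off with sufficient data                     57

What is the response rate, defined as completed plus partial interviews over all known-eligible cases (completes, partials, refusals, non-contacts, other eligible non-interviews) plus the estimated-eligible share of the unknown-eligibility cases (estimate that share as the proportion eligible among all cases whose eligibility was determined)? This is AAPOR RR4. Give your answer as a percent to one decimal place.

47.2%

Non-contacts = 397 + 12 = 409
Unknown eligibility = 105 + 361 = 466
Out of scope = 517 + 147 = 664
Top: 987 + 57 = 1044
Eligible (known): 987 + 57 + 337 + 409 + 78 = 1868
e = 1868 / (1868 + 664) = 1868 / 2532 = 0.7378
Eligible share of unknowns: 0.7378 × 466 = 343.81
Base: 1868 + 343.81 = 2211.81
RR4 = 1044 / 2211.81 = 0.4720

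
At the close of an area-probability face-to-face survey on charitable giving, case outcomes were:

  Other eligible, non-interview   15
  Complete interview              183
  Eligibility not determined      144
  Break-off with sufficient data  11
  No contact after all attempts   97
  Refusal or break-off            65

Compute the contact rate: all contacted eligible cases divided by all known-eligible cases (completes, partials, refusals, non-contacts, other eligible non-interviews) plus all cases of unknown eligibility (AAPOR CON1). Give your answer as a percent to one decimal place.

Num → 183 + 11 + 65 + 15 = 274
Denominator → 183 + 11 + 65 + 97 + 15 + 144 = 515
CON1 = 274 / 515 = 0.5320

53.2%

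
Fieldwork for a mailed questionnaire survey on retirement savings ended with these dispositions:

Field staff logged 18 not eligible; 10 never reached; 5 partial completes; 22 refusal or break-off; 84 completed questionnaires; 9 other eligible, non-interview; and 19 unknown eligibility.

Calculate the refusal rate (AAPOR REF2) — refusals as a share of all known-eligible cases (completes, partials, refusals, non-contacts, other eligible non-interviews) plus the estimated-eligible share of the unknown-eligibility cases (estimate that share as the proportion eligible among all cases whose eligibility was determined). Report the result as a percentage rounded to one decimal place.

Top: 22
Eligible (known): 84 + 5 + 22 + 10 + 9 = 130
e = 130 / (130 + 18) = 130 / 148 = 0.8784
e × U: 0.8784 × 19 = 16.69
Base: 130 + 16.69 = 146.69
REF2 = 22 / 146.69 = 0.1500

15.0%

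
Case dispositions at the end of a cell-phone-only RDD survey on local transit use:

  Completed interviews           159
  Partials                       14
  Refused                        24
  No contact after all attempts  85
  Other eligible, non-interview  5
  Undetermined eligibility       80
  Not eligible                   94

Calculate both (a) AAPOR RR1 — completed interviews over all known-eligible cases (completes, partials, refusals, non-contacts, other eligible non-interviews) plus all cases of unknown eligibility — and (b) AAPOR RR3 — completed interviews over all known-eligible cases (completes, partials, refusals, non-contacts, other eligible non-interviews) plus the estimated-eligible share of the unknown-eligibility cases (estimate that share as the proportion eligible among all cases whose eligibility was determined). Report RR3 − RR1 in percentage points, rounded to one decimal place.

Numerator: 159
Denom: 159 + 14 + 24 + 85 + 5 + 80 = 367
RR1 = 159 / 367 = 0.4332
Known eligible: 159 + 14 + 24 + 85 + 5 = 287
e = 287 / (287 + 94) = 287 / 381 = 0.7533
e × U: 0.7533 × 80 = 60.26
Denom: 287 + 60.26 = 347.26
RR3 = 159 / 347.26 = 0.4579
Difference = 45.79 − 43.32 = 2.47 percentage points

2.5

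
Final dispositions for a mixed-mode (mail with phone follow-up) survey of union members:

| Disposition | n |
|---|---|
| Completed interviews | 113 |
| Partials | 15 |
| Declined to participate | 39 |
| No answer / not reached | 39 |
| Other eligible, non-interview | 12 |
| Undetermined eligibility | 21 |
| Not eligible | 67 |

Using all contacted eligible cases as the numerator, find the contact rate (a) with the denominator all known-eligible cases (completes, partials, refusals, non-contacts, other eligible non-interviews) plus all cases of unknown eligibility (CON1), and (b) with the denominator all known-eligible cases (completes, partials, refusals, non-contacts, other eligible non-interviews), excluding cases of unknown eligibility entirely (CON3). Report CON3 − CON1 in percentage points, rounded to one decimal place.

Num: 113 + 15 + 39 + 12 = 179
Denominator: 113 + 15 + 39 + 39 + 12 + 21 = 239
CON1 = 179 / 239 = 0.7490
Denominator: 113 + 15 + 39 + 39 + 12 = 218
CON3 = 179 / 218 = 0.8211
Difference = 82.11 − 74.90 = 7.21 percentage points

7.2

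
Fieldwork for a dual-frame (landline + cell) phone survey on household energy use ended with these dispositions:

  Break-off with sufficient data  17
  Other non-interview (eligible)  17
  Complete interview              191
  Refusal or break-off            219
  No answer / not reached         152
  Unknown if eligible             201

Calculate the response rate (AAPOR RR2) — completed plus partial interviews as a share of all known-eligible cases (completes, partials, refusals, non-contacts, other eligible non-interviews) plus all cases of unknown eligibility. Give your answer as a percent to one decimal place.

26.1%

Top: 191 + 17 = 208
Denom: 191 + 17 + 219 + 152 + 17 + 201 = 797
RR2 = 208 / 797 = 0.2610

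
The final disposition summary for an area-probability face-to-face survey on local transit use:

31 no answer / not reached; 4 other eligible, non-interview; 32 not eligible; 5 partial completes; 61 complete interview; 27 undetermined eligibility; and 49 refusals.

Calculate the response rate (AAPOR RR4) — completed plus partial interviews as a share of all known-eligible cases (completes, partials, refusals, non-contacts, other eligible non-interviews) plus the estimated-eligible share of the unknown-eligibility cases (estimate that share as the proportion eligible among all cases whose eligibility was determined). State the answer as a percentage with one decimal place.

38.3%

Num = 61 + 5 = 66
Determined eligible = 61 + 5 + 49 + 31 + 4 = 150
e = 150 / (150 + 32) = 150 / 182 = 0.8242
Eligible share of unknowns = 0.8242 × 27 = 22.25
Denom = 150 + 22.25 = 172.25
RR4 = 66 / 172.25 = 0.3832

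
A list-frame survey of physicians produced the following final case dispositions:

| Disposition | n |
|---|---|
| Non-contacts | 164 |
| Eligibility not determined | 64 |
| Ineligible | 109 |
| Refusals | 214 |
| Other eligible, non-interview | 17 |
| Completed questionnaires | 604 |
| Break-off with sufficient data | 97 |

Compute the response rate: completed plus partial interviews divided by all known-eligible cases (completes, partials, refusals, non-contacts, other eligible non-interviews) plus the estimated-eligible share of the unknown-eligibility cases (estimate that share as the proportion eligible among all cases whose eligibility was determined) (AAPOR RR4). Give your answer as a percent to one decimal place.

60.7%

Numerator: 604 + 97 = 701
Eligible (known): 604 + 97 + 214 + 164 + 17 = 1096
e = 1096 / (1096 + 109) = 1096 / 1205 = 0.9095
Eligible share of unknowns: 0.9095 × 64 = 58.21
Denom: 1096 + 58.21 = 1154.21
RR4 = 701 / 1154.21 = 0.6073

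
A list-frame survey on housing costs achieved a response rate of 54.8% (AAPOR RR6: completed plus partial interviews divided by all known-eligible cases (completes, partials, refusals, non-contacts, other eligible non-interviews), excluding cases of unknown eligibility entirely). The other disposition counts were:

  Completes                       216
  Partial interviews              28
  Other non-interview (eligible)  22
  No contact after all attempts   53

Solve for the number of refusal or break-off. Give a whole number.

126

Numerator → 216 + 28 = 244
RR6 = 244 / D = 0.548
D = 244 / 0.548 = 445.3
Other denominator terms total 319
refusal or break-off = 445.3 − 319 ≈ 126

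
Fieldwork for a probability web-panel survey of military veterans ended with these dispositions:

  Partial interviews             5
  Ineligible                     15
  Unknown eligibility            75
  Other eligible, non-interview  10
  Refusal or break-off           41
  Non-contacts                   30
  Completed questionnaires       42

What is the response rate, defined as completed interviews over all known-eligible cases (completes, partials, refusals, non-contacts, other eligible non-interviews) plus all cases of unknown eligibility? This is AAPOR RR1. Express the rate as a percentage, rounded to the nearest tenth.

Top → 42
Denom → 42 + 5 + 41 + 30 + 10 + 75 = 203
RR1 = 42 / 203 = 0.2069

20.7%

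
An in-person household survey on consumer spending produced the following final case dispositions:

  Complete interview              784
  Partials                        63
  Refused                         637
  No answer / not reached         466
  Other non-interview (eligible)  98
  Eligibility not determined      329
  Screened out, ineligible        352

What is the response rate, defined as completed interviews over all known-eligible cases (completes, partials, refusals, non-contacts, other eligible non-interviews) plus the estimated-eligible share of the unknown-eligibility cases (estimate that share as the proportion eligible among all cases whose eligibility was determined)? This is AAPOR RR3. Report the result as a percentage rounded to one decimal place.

Numerator: 784
Eligible (known): 784 + 63 + 637 + 466 + 98 = 2048
e = 2048 / (2048 + 352) = 2048 / 2400 = 0.8533
Estimated eligible among unknowns: 0.8533 × 329 = 280.74
Denominator: 2048 + 280.74 = 2328.74
RR3 = 784 / 2328.74 = 0.3367

33.7%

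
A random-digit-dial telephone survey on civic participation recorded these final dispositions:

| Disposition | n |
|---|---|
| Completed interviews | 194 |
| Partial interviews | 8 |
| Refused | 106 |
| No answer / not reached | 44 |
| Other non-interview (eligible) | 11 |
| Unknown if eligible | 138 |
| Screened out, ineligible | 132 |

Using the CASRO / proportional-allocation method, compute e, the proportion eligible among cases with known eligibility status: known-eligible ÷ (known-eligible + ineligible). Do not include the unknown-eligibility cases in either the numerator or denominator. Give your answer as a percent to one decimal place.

73.3%

Determined eligible = 194 + 8 + 106 + 44 + 11 = 363
e = 363 / (363 + 132) = 363 / 495 = 0.7333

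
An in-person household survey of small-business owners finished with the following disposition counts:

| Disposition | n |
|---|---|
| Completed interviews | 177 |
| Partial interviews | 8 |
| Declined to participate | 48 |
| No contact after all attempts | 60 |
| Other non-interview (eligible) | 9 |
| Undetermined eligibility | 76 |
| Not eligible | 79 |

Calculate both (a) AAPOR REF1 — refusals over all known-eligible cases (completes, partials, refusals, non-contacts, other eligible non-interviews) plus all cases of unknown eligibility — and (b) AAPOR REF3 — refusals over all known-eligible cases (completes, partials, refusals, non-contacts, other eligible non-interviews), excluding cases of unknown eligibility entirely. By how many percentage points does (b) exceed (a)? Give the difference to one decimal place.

3.2

Numerator: 48
Denominator: 177 + 8 + 48 + 60 + 9 + 76 = 378
REF1 = 48 / 378 = 0.1270
Denominator: 177 + 8 + 48 + 60 + 9 = 302
REF3 = 48 / 302 = 0.1589
Difference = 15.89 − 12.70 = 3.19 percentage points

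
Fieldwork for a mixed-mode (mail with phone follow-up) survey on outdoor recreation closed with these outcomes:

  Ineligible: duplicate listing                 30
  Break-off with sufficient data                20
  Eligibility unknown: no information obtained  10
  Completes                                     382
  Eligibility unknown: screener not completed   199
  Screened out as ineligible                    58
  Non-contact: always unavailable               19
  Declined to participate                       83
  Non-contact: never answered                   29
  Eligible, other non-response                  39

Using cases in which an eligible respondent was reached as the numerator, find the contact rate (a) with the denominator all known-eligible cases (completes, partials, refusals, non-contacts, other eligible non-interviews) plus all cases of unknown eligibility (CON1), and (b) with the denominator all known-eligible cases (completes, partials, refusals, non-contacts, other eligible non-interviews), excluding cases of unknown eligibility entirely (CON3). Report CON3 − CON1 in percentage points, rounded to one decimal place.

No contact after all attempts = 29 + 19 = 48
Unknown if eligible = 199 + 10 = 209
Not eligible = 58 + 30 = 88
Num: 382 + 20 + 83 + 39 = 524
Base: 382 + 20 + 83 + 48 + 39 + 209 = 781
CON1 = 524 / 781 = 0.6709
Base: 382 + 20 + 83 + 48 + 39 = 572
CON3 = 524 / 572 = 0.9161
Difference = 91.61 − 67.09 = 24.52 percentage points

24.5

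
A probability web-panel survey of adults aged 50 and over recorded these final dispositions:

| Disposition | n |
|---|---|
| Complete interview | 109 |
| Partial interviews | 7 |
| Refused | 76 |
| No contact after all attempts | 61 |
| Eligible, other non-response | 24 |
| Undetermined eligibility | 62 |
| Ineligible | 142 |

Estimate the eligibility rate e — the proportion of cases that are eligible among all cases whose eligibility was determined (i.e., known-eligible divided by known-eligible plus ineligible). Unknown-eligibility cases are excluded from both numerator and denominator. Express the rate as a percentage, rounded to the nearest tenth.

66.1%

Eligible (known): 109 + 7 + 76 + 61 + 24 = 277
e = 277 / (277 + 142) = 277 / 419 = 0.6611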